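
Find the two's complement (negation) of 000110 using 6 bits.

Original: 000110
Step 1 - Invert all bits: 111001
Step 2 - Add 1: 111010
Verification: 000110 + 111010 = 1000000; discarding the end carry (carry out of the top bit) leaves the 6-bit value 000000, as required for x + (-x)



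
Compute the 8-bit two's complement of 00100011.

Original: 00100011
Step 1 - Invert all bits: 11011100
Step 2 - Add 1: 11011101
Verification: 00100011 + 11011101 = 100000000; discarding the end carry (carry out of the top bit) leaves the 8-bit value 00000000, as required for x + (-x)



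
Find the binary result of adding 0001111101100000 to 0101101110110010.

Add column by column from the right: bit + bit + carry-in; write the sum mod 2, carry 1 when the sum is 2 or 3.
carry:  0011111111000000
        0001111101100000
+       0101101110110010
------------------------
       00111101100010010
(the carry out of the leftmost column, 0, becomes the leading bit)
Decimal check:
  0001111101100000 = 4096 + 2048 + 1024 + 512 + 256 + 64 + 32 = 8032
  0101101110110010 = 16384 + 4096 + 2048 + 512 + 256 + 128 + 32 + 16 + 2 = 23474
  8032 + 23474 = 31506, and 00111101100010010 = 16384 + 8192 + 4096 + 2048 + 512 + 256 + 16 + 2 = 31506 ✓



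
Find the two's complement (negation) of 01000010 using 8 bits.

Original: 01000010
Step 1 - Invert all bits: 10111101
Step 2 - Add 1: 10111110
Verification: 01000010 + 10111110 = 100000000; discarding the end carry (carry out of the top bit) leaves the 8-bit value 00000000, as required for x + (-x)



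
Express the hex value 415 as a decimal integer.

Expand by place value (powers of 16):
415 = 4 × 16^2 + 1 × 16^1 + 5 × 16^0
= 4 × 256 + 1 × 16 + 5 × 1
= 1024 + 16 + 5
= 1045



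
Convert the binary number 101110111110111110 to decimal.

Sum of powers of 2 for each 1-bit:
2^1 + 2^2 + 2^3 + 2^4 + 2^5 + 2^7 + 2^8 + 2^9 + 2^10 + 2^11 + 2^13 + 2^14 + 2^15 + 2^17
= 2 + 4 + 8 + 16 + 32 + 128 + 256 + 512 + 1024 + 2048 + 8192 + 16384 + 32768 + 131072
= 192446



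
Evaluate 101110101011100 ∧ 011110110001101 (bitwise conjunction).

AND: 1 only when both bits are 1
  101110101011100
& 011110110001101
-----------------
  001110100001100
Decimal: 23900 & 15757 = 7436



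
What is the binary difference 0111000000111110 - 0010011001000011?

Method 1 - Direct subtraction (column by column from the right: bit − bit − borrow-in; if negative, add 2 and borrow 1 from the next column):
borrow: 0001111110000110
        0111000000111110
-       0010011001000011
------------------------
        0100100111111011

Method 2 - Add two's complement:
Two's complement of 0010011001000011: invert → 1101100110111100, add 1 → 1101100110111101
  0111000000111110
+ 1101100110111101
------------------
 10100100111111011  (end carry out of the top bit = 1)
Discarding the end carry: 0100100111111011
Decimal check:
  0111000000111110 = 16384 + 8192 + 4096 + 32 + 16 + 8 + 4 + 2 = 28734
  0010011001000011 = 8192 + 1024 + 512 + 64 + 2 + 1 = 9795
  28734 - 9795 = 18939, and 0100100111111011 = 16384 + 2048 + 256 + 128 + 64 + 32 + 16 + 8 + 2 + 1 = 18939 ✓



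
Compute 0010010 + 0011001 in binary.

Add column by column from the right: bit + bit + carry-in; write the sum mod 2, carry 1 when the sum is 2 or 3.
carry:  0100000
        0010010
+       0011001
---------------
       00101011
(the carry out of the leftmost column, 0, becomes the leading bit)
Decimal check:
  0010010 = 16 + 2 = 18
  0011001 = 16 + 8 + 1 = 25
  18 + 25 = 43, and 00101011 = 32 + 8 + 2 + 1 = 43 ✓



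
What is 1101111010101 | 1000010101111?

OR: 1 when either bit is 1
  1101111010101
| 1000010101111
---------------
  1101111111111
Decimal: 7125 | 4271 = 7167



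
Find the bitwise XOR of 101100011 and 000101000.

XOR: 1 when bits differ
  101100011
^ 000101000
-----------
  101001011
Decimal: 355 ^ 40 = 331



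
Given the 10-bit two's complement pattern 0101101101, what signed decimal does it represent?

Binary: 0101101101
Sign bit: 0 (non-negative)
Read directly as an unsigned value:
0101101101 = 256 + 64 + 32 + 8 + 4 + 1 = 365
Value: 365



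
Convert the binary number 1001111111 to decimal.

Sum of powers of 2 for each 1-bit:
2^0 + 2^1 + 2^2 + 2^3 + 2^4 + 2^5 + 2^6 + 2^9
= 1 + 2 + 4 + 8 + 16 + 32 + 64 + 512
= 639



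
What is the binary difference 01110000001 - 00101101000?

Method 1 - Direct subtraction (column by column from the right: bit − bit − borrow-in; if negative, add 2 and borrow 1 from the next column):
borrow: 00011110000
        01110000001
-       00101101000
-------------------
        01000011001

Method 2 - Add two's complement:
Two's complement of 00101101000: invert → 11010010111, add 1 → 11010011000
  01110000001
+ 11010011000
-------------
 101000011001  (end carry out of the top bit = 1)
Discarding the end carry: 01000011001
Decimal check:
  01110000001 = 512 + 256 + 128 + 1 = 897
  00101101000 = 256 + 64 + 32 + 8 = 360
  897 - 360 = 537, and 01000011001 = 512 + 16 + 8 + 1 = 537 ✓



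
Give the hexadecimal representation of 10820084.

Using repeated division by 16 (digits 10–15 are A–F):
10820084 ÷ 16 = 676255 remainder 4
676255 ÷ 16 = 42265 remainder 15 (F)
42265 ÷ 16 = 2641 remainder 9
2641 ÷ 16 = 165 remainder 1
165 ÷ 16 = 10 remainder 5
10 ÷ 16 = 0 remainder 10 (A)
Reading remainders bottom to top: A519F4



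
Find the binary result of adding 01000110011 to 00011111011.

Add column by column from the right: bit + bit + carry-in; write the sum mod 2, carry 1 when the sum is 2 or 3.
carry:  00111100110
        01000110011
+       00011111011
-------------------
       001100101110
(the carry out of the leftmost column, 0, becomes the leading bit)
Decimal check:
  01000110011 = 512 + 32 + 16 + 2 + 1 = 563
  00011111011 = 128 + 64 + 32 + 16 + 8 + 2 + 1 = 251
  563 + 251 = 814, and 001100101110 = 512 + 256 + 32 + 8 + 4 + 2 = 814 ✓



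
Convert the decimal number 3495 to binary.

Using repeated division by 2:
3495 ÷ 2 = 1747 remainder 1
1747 ÷ 2 = 873 remainder 1
873 ÷ 2 = 436 remainder 1
436 ÷ 2 = 218 remainder 0
218 ÷ 2 = 109 remainder 0
109 ÷ 2 = 54 remainder 1
54 ÷ 2 = 27 remainder 0
27 ÷ 2 = 13 remainder 1
13 ÷ 2 = 6 remainder 1
6 ÷ 2 = 3 remainder 0
3 ÷ 2 = 1 remainder 1
1 ÷ 2 = 0 remainder 1
Reading remainders bottom to top: 110110100111



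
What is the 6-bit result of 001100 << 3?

Original: 001100 (decimal 12)
Shift left by 3 positions
Append 3 zeros on the right and drop the 3 high bits that overflow the 6-bit width
Result: 100000 (decimal 32)
Equivalent: 12 << 3 = 12 × 2^3 = 96, truncated to 6 bits = 32



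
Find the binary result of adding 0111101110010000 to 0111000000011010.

Add column by column from the right: bit + bit + carry-in; write the sum mod 2, carry 1 when the sum is 2 or 3.
carry:  1110000000100000
        0111101110010000
+       0111000000011010
------------------------
       01110101110101010
(the carry out of the leftmost column, 0, becomes the leading bit)
Decimal check:
  0111101110010000 = 16384 + 8192 + 4096 + 2048 + 512 + 256 + 128 + 16 = 31632
  0111000000011010 = 16384 + 8192 + 4096 + 16 + 8 + 2 = 28698
  31632 + 28698 = 60330, and 01110101110101010 = 32768 + 16384 + 8192 + 2048 + 512 + 256 + 128 + 32 + 8 + 2 = 60330 ✓



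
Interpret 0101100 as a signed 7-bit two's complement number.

Binary: 0101100
Sign bit: 0 (non-negative)
Read directly as an unsigned value:
0101100 = 32 + 8 + 4 = 44
Value: 44



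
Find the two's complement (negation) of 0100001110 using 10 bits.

Original: 0100001110
Step 1 - Invert all bits: 1011110001
Step 2 - Add 1: 1011110010
Verification: 0100001110 + 1011110010 = 10000000000; discarding the end carry (carry out of the top bit) leaves the 10-bit value 0000000000, as required for x + (-x)



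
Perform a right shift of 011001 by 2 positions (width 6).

Original: 011001 (decimal 25)
Shift right by 2 positions
Drop the 2 low bits; fill with zeros on the left
Result: 000110 (decimal 6)
Equivalent: 25 >> 2 = 25 ÷ 2^2 = 6



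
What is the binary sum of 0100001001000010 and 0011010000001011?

Add column by column from the right: bit + bit + carry-in; write the sum mod 2, carry 1 when the sum is 2 or 3.
carry:  0000000000000100
        0100001001000010
+       0011010000001011
------------------------
       00111011001001101
(the carry out of the leftmost column, 0, becomes the leading bit)
Decimal check:
  0100001001000010 = 16384 + 512 + 64 + 2 = 16962
  0011010000001011 = 8192 + 4096 + 1024 + 8 + 2 + 1 = 13323
  16962 + 13323 = 30285, and 00111011001001101 = 16384 + 8192 + 4096 + 1024 + 512 + 64 + 8 + 4 + 1 = 30285 ✓



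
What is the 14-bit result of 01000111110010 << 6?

Original: 01000111110010 (decimal 4594)
Shift left by 6 positions
Append 6 zeros on the right and drop the 6 high bits that overflow the 14-bit width
Result: 11110010000000 (decimal 15488)
Equivalent: 4594 << 6 = 4594 × 2^6 = 294016, truncated to 14 bits = 15488



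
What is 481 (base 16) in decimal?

Expand by place value (powers of 16):
481 = 4 × 16^2 + 8 × 16^1 + 1 × 16^0
= 4 × 256 + 8 × 16 + 1 × 1
= 1024 + 128 + 1
= 1153



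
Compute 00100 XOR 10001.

XOR: 1 when bits differ
  00100
^ 10001
-------
  10101
Decimal: 4 ^ 17 = 21



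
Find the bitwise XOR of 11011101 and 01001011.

XOR: 1 when bits differ
  11011101
^ 01001011
----------
  10010110
Decimal: 221 ^ 75 = 150



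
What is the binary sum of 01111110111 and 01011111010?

Add column by column from the right: bit + bit + carry-in; write the sum mod 2, carry 1 when the sum is 2 or 3.
carry:  11111111100
        01111110111
+       01011111010
-------------------
       011011110001
(the carry out of the leftmost column, 0, becomes the leading bit)
Decimal check:
  01111110111 = 512 + 256 + 128 + 64 + 32 + 16 + 4 + 2 + 1 = 1015
  01011111010 = 512 + 128 + 64 + 32 + 16 + 8 + 2 = 762
  1015 + 762 = 1777, and 011011110001 = 1024 + 512 + 128 + 64 + 32 + 16 + 1 = 1777 ✓



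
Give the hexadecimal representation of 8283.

Using repeated division by 16 (digits 10–15 are A–F):
8283 ÷ 16 = 517 remainder 11 (B)
517 ÷ 16 = 32 remainder 5
32 ÷ 16 = 2 remainder 0
2 ÷ 16 = 0 remainder 2
Reading remainders bottom to top: 205B



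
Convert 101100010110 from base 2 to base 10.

Sum of powers of 2 for each 1-bit:
2^1 + 2^2 + 2^4 + 2^8 + 2^9 + 2^11
= 2 + 4 + 16 + 256 + 512 + 2048
= 2838



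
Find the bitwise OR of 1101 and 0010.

OR: 1 when either bit is 1
  1101
| 0010
------
  1111
Decimal: 13 | 2 = 15



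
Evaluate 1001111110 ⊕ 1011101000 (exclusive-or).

XOR: 1 when bits differ
  1001111110
^ 1011101000
------------
  0010010110
Decimal: 638 ^ 744 = 150



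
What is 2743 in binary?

Using repeated division by 2:
2743 ÷ 2 = 1371 remainder 1
1371 ÷ 2 = 685 remainder 1
685 ÷ 2 = 342 remainder 1
342 ÷ 2 = 171 remainder 0
171 ÷ 2 = 85 remainder 1
85 ÷ 2 = 42 remainder 1
42 ÷ 2 = 21 remainder 0
21 ÷ 2 = 10 remainder 1
10 ÷ 2 = 5 remainder 0
5 ÷ 2 = 2 remainder 1
2 ÷ 2 = 1 remainder 0
1 ÷ 2 = 0 remainder 1
Reading remainders bottom to top: 101010110111



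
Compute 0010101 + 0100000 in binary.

Add column by column from the right: bit + bit + carry-in; write the sum mod 2, carry 1 when the sum is 2 or 3.
carry:  0000000
        0010101
+       0100000
---------------
       00110101
(the carry out of the leftmost column, 0, becomes the leading bit)
Decimal check:
  0010101 = 16 + 4 + 1 = 21
  0100000 = 32
  21 + 32 = 53, and 00110101 = 32 + 16 + 4 + 1 = 53 ✓



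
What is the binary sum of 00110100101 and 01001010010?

Add column by column from the right: bit + bit + carry-in; write the sum mod 2, carry 1 when the sum is 2 or 3.
carry:  00000000000
        00110100101
+       01001010010
-------------------
       001111110111
(the carry out of the leftmost column, 0, becomes the leading bit)
Decimal check:
  00110100101 = 256 + 128 + 32 + 4 + 1 = 421
  01001010010 = 512 + 64 + 16 + 2 = 594
  421 + 594 = 1015, and 001111110111 = 512 + 256 + 128 + 64 + 32 + 16 + 4 + 2 + 1 = 1015 ✓



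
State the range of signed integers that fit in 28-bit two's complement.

For 28-bit two's complement:
Minimum: -2^27 = -134217728
Maximum: 2^27 - 1 = 134217727



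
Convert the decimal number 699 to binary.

Using repeated division by 2:
699 ÷ 2 = 349 remainder 1
349 ÷ 2 = 174 remainder 1
174 ÷ 2 = 87 remainder 0
87 ÷ 2 = 43 remainder 1
43 ÷ 2 = 21 remainder 1
21 ÷ 2 = 10 remainder 1
10 ÷ 2 = 5 remainder 0
5 ÷ 2 = 2 remainder 1
2 ÷ 2 = 1 remainder 0
1 ÷ 2 = 0 remainder 1
Reading remainders bottom to top: 1010111011



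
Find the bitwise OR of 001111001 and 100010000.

OR: 1 when either bit is 1
  001111001
| 100010000
-----------
  101111001
Decimal: 121 | 272 = 377



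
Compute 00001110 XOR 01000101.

XOR: 1 when bits differ
  00001110
^ 01000101
----------
  01001011
Decimal: 14 ^ 69 = 75



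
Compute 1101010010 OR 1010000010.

OR: 1 when either bit is 1
  1101010010
| 1010000010
------------
  1111010010
Decimal: 850 | 642 = 978



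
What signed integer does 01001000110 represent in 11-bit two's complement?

Binary: 01001000110
Sign bit: 0 (non-negative)
Read directly as an unsigned value:
01001000110 = 512 + 64 + 4 + 2 = 582
Value: 582



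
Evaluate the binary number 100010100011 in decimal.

Sum of powers of 2 for each 1-bit:
2^0 + 2^1 + 2^5 + 2^7 + 2^11
= 1 + 2 + 32 + 128 + 2048
= 2211



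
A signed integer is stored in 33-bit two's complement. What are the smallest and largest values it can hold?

For 33-bit two's complement:
Minimum: -2^32 = -4294967296
Maximum: 2^32 - 1 = 4294967295



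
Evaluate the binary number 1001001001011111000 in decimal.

Sum of powers of 2 for each 1-bit:
2^3 + 2^4 + 2^5 + 2^6 + 2^7 + 2^9 + 2^12 + 2^15 + 2^18
= 8 + 16 + 32 + 64 + 128 + 512 + 4096 + 32768 + 262144
= 299768



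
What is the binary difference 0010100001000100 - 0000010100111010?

Method 1 - Direct subtraction (column by column from the right: bit − bit − borrow-in; if negative, add 2 and borrow 1 from the next column):
borrow: 0000111001110100
        0010100001000100
-       0000010100111010
------------------------
        0010001100001010

Method 2 - Add two's complement:
Two's complement of 0000010100111010: invert → 1111101011000101, add 1 → 1111101011000110
  0010100001000100
+ 1111101011000110
------------------
 10010001100001010  (end carry out of the top bit = 1)
Discarding the end carry: 0010001100001010
Decimal check:
  0010100001000100 = 8192 + 2048 + 64 + 4 = 10308
  0000010100111010 = 1024 + 256 + 32 + 16 + 8 + 2 = 1338
  10308 - 1338 = 8970, and 0010001100001010 = 8192 + 512 + 256 + 8 + 2 = 8970 ✓



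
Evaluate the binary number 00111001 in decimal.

Sum of powers of 2 for each 1-bit:
2^0 + 2^3 + 2^4 + 2^5
= 1 + 8 + 16 + 32
= 57



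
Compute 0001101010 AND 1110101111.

AND: 1 only when both bits are 1
  0001101010
& 1110101111
------------
  0000101010
Decimal: 106 & 943 = 42



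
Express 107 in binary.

Using repeated division by 2:
107 ÷ 2 = 53 remainder 1
53 ÷ 2 = 26 remainder 1
26 ÷ 2 = 13 remainder 0
13 ÷ 2 = 6 remainder 1
6 ÷ 2 = 3 remainder 0
3 ÷ 2 = 1 remainder 1
1 ÷ 2 = 0 remainder 1
Reading remainders bottom to top: 1101011



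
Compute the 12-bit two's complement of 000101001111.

Original: 000101001111
Step 1 - Invert all bits: 111010110000
Step 2 - Add 1: 111010110001
Verification: 000101001111 + 111010110001 = 1000000000000; discarding the end carry (carry out of the top bit) leaves the 12-bit value 000000000000, as required for x + (-x)



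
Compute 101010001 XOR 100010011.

XOR: 1 when bits differ
  101010001
^ 100010011
-----------
  001000010
Decimal: 337 ^ 275 = 66



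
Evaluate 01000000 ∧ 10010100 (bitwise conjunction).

AND: 1 only when both bits are 1
  01000000
& 10010100
----------
  00000000
Decimal: 64 & 148 = 0



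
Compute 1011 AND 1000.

AND: 1 only when both bits are 1
  1011
& 1000
------
  1000
Decimal: 11 & 8 = 8



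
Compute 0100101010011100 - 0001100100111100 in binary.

Method 1 - Direct subtraction (column by column from the right: bit − bit − borrow-in; if negative, add 2 and borrow 1 from the next column):
borrow: 0110001011000000
        0100101010011100
-       0001100100111100
------------------------
        0011000101100000

Method 2 - Add two's complement:
Two's complement of 0001100100111100: invert → 1110011011000011, add 1 → 1110011011000100
  0100101010011100
+ 1110011011000100
------------------
 10011000101100000  (end carry out of the top bit = 1)
Discarding the end carry: 0011000101100000
Decimal check:
  0100101010011100 = 16384 + 2048 + 512 + 128 + 16 + 8 + 4 = 19100
  0001100100111100 = 4096 + 2048 + 256 + 32 + 16 + 8 + 4 = 6460
  19100 - 6460 = 12640, and 0011000101100000 = 8192 + 4096 + 256 + 64 + 32 = 12640 ✓



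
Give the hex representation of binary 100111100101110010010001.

Group into 4-bit nibbles from right:
  1001 = 9
  1110 = E
  0101 = 5
  1100 = C
  1001 = 9
  0001 = 1
Result: 9E5C91



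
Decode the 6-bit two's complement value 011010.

Binary: 011010
Sign bit: 0 (non-negative)
Read directly as an unsigned value:
011010 = 16 + 8 + 2 = 26
Value: 26



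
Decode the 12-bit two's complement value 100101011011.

Binary: 100101011011
Sign bit: 1 (negative)
Invert: 011010100100
Add 1:  011010100101
Magnitude: 011010100101 = 1024 + 512 + 128 + 32 + 4 + 1 = 1701
Value: -1701



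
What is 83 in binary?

Using repeated division by 2:
83 ÷ 2 = 41 remainder 1
41 ÷ 2 = 20 remainder 1
20 ÷ 2 = 10 remainder 0
10 ÷ 2 = 5 remainder 0
5 ÷ 2 = 2 remainder 1
2 ÷ 2 = 1 remainder 0
1 ÷ 2 = 0 remainder 1
Reading remainders bottom to top: 1010011



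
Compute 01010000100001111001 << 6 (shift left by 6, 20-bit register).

Original: 01010000100001111001 (decimal 329849)
Shift left by 6 positions
Append 6 zeros on the right and drop the 6 high bits that overflow the 20-bit width
Result: 00100001111001000000 (decimal 138816)
Equivalent: 329849 << 6 = 329849 × 2^6 = 21110336, truncated to 20 bits = 138816



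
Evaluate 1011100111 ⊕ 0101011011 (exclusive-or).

XOR: 1 when bits differ
  1011100111
^ 0101011011
------------
  1110111100
Decimal: 743 ^ 347 = 956



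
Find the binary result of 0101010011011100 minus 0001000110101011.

Method 1 - Direct subtraction (column by column from the right: bit − bit − borrow-in; if negative, add 2 and borrow 1 from the next column):
borrow: 0000011001000110
        0101010011011100
-       0001000110101011
------------------------
        0100001100110001

Method 2 - Add two's complement:
Two's complement of 0001000110101011: invert → 1110111001010100, add 1 → 1110111001010101
  0101010011011100
+ 1110111001010101
------------------
 10100001100110001  (end carry out of the top bit = 1)
Discarding the end carry: 0100001100110001
Decimal check:
  0101010011011100 = 16384 + 4096 + 1024 + 128 + 64 + 16 + 8 + 4 = 21724
  0001000110101011 = 4096 + 256 + 128 + 32 + 8 + 2 + 1 = 4523
  21724 - 4523 = 17201, and 0100001100110001 = 16384 + 512 + 256 + 32 + 16 + 1 = 17201 ✓



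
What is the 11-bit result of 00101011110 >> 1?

Original: 00101011110 (decimal 350)
Shift right by 1 position
Drop the 1 low bit; fill with zero on the left
Result: 00010101111 (decimal 175)
Equivalent: 350 >> 1 = 350 ÷ 2^1 = 175



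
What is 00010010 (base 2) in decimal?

Sum of powers of 2 for each 1-bit:
2^1 + 2^4
= 2 + 16
= 18



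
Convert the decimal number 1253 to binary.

Using repeated division by 2:
1253 ÷ 2 = 626 remainder 1
626 ÷ 2 = 313 remainder 0
313 ÷ 2 = 156 remainder 1
156 ÷ 2 = 78 remainder 0
78 ÷ 2 = 39 remainder 0
39 ÷ 2 = 19 remainder 1
19 ÷ 2 = 9 remainder 1
9 ÷ 2 = 4 remainder 1
4 ÷ 2 = 2 remainder 0
2 ÷ 2 = 1 remainder 0
1 ÷ 2 = 0 remainder 1
Reading remainders bottom to top: 10011100101



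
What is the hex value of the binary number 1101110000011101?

Group into 4-bit nibbles from right:
  1101 = D
  1100 = C
  0001 = 1
  1101 = D
Result: DC1D



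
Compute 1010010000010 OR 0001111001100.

OR: 1 when either bit is 1
  1010010000010
| 0001111001100
---------------
  1011111001110
Decimal: 5250 | 972 = 6094



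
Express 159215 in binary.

Using repeated division by 2:
159215 ÷ 2 = 79607 remainder 1
79607 ÷ 2 = 39803 remainder 1
39803 ÷ 2 = 19901 remainder 1
19901 ÷ 2 = 9950 remainder 1
9950 ÷ 2 = 4975 remainder 0
4975 ÷ 2 = 2487 remainder 1
2487 ÷ 2 = 1243 remainder 1
1243 ÷ 2 = 621 remainder 1
621 ÷ 2 = 310 remainder 1
310 ÷ 2 = 155 remainder 0
155 ÷ 2 = 77 remainder 1
77 ÷ 2 = 38 remainder 1
38 ÷ 2 = 19 remainder 0
19 ÷ 2 = 9 remainder 1
9 ÷ 2 = 4 remainder 1
4 ÷ 2 = 2 remainder 0
2 ÷ 2 = 1 remainder 0
1 ÷ 2 = 0 remainder 1
Reading remainders bottom to top: 100110110111101111



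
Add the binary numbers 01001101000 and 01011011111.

Add column by column from the right: bit + bit + carry-in; write the sum mod 2, carry 1 when the sum is 2 or 3.
carry:  10111110000
        01001101000
+       01011011111
-------------------
       010101000111
(the carry out of the leftmost column, 0, becomes the leading bit)
Decimal check:
  01001101000 = 512 + 64 + 32 + 8 = 616
  01011011111 = 512 + 128 + 64 + 16 + 8 + 4 + 2 + 1 = 735
  616 + 735 = 1351, and 010101000111 = 1024 + 256 + 64 + 4 + 2 + 1 = 1351 ✓



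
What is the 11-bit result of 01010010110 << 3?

Original: 01010010110 (decimal 662)
Shift left by 3 positions
Append 3 zeros on the right and drop the 3 high bits that overflow the 11-bit width
Result: 10010110000 (decimal 1200)
Equivalent: 662 << 3 = 662 × 2^3 = 5296, truncated to 11 bits = 1200



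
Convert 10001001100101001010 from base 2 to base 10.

Sum of powers of 2 for each 1-bit:
2^1 + 2^3 + 2^6 + 2^8 + 2^11 + 2^12 + 2^15 + 2^19
= 2 + 8 + 64 + 256 + 2048 + 4096 + 32768 + 524288
= 563530



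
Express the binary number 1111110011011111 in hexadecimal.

Group into 4-bit nibbles from right:
  1111 = F
  1100 = C
  1101 = D
  1111 = F
Result: FCDF



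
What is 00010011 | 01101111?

OR: 1 when either bit is 1
  00010011
| 01101111
----------
  01111111
Decimal: 19 | 111 = 127



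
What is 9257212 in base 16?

Using repeated division by 16 (digits 10–15 are A–F):
9257212 ÷ 16 = 578575 remainder 12 (C)
578575 ÷ 16 = 36160 remainder 15 (F)
36160 ÷ 16 = 2260 remainder 0
2260 ÷ 16 = 141 remainder 4
141 ÷ 16 = 8 remainder 13 (D)
8 ÷ 16 = 0 remainder 8
Reading remainders bottom to top: 8D40FC



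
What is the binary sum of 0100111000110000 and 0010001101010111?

Add column by column from the right: bit + bit + carry-in; write the sum mod 2, carry 1 when the sum is 2 or 3.
carry:  0001110011100000
        0100111000110000
+       0010001101010111
------------------------
       00111000110000111
(the carry out of the leftmost column, 0, becomes the leading bit)
Decimal check:
  0100111000110000 = 16384 + 2048 + 1024 + 512 + 32 + 16 = 20016
  0010001101010111 = 8192 + 512 + 256 + 64 + 16 + 4 + 2 + 1 = 9047
  20016 + 9047 = 29063, and 00111000110000111 = 16384 + 8192 + 4096 + 256 + 128 + 4 + 2 + 1 = 29063 ✓



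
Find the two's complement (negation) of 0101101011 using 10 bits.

Original: 0101101011
Step 1 - Invert all bits: 1010010100
Step 2 - Add 1: 1010010101
Verification: 0101101011 + 1010010101 = 10000000000; discarding the end carry (carry out of the top bit) leaves the 10-bit value 0000000000, as required for x + (-x)



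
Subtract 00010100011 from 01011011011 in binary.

Method 1 - Direct subtraction (column by column from the right: bit − bit − borrow-in; if negative, add 2 and borrow 1 from the next column):
borrow: 00001000000
        01011011011
-       00010100011
-------------------
        01000111000

Method 2 - Add two's complement:
Two's complement of 00010100011: invert → 11101011100, add 1 → 11101011101
  01011011011
+ 11101011101
-------------
 101000111000  (end carry out of the top bit = 1)
Discarding the end carry: 01000111000
Decimal check:
  01011011011 = 512 + 128 + 64 + 16 + 8 + 2 + 1 = 731
  00010100011 = 128 + 32 + 2 + 1 = 163
  731 - 163 = 568, and 01000111000 = 512 + 32 + 16 + 8 = 568 ✓



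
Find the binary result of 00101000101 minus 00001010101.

Method 1 - Direct subtraction (column by column from the right: bit − bit − borrow-in; if negative, add 2 and borrow 1 from the next column):
borrow: 00111100000
        00101000101
-       00001010101
-------------------
        00011110000

Method 2 - Add two's complement:
Two's complement of 00001010101: invert → 11110101010, add 1 → 11110101011
  00101000101
+ 11110101011
-------------
 100011110000  (end carry out of the top bit = 1)
Discarding the end carry: 00011110000
Decimal check:
  00101000101 = 256 + 64 + 4 + 1 = 325
  00001010101 = 64 + 16 + 4 + 1 = 85
  325 - 85 = 240, and 00011110000 = 128 + 64 + 32 + 16 = 240 ✓



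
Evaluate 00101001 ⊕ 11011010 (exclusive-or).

XOR: 1 when bits differ
  00101001
^ 11011010
----------
  11110011
Decimal: 41 ^ 218 = 243



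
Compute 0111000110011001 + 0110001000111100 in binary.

Add column by column from the right: bit + bit + carry-in; write the sum mod 2, carry 1 when the sum is 2 or 3.
carry:  1100000001110000
        0111000110011001
+       0110001000111100
------------------------
       01101001111010101
(the carry out of the leftmost column, 0, becomes the leading bit)
Decimal check:
  0111000110011001 = 16384 + 8192 + 4096 + 256 + 128 + 16 + 8 + 1 = 29081
  0110001000111100 = 16384 + 8192 + 512 + 32 + 16 + 8 + 4 = 25148
  29081 + 25148 = 54229, and 01101001111010101 = 32768 + 16384 + 4096 + 512 + 256 + 128 + 64 + 16 + 4 + 1 = 54229 ✓



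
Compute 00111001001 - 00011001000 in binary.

Method 1 - Direct subtraction (column by column from the right: bit − bit − borrow-in; if negative, add 2 and borrow 1 from the next column):
borrow: 00000000000
        00111001001
-       00011001000
-------------------
        00100000001

Method 2 - Add two's complement:
Two's complement of 00011001000: invert → 11100110111, add 1 → 11100111000
  00111001001
+ 11100111000
-------------
 100100000001  (end carry out of the top bit = 1)
Discarding the end carry: 00100000001
Decimal check:
  00111001001 = 256 + 128 + 64 + 8 + 1 = 457
  00011001000 = 128 + 64 + 8 = 200
  457 - 200 = 257, and 00100000001 = 256 + 1 = 257 ✓



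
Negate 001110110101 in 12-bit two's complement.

Original: 001110110101
Step 1 - Invert all bits: 110001001010
Step 2 - Add 1: 110001001011
Verification: 001110110101 + 110001001011 = 1000000000000; discarding the end carry (carry out of the top bit) leaves the 12-bit value 000000000000, as required for x + (-x)



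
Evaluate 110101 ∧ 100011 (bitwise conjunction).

AND: 1 only when both bits are 1
  110101
& 100011
--------
  100001
Decimal: 53 & 35 = 33



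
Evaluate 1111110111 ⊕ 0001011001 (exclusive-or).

XOR: 1 when bits differ
  1111110111
^ 0001011001
------------
  1110101110
Decimal: 1015 ^ 89 = 942



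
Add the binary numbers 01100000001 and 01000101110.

Add column by column from the right: bit + bit + carry-in; write the sum mod 2, carry 1 when the sum is 2 or 3.
carry:  10000000000
        01100000001
+       01000101110
-------------------
       010100101111
(the carry out of the leftmost column, 0, becomes the leading bit)
Decimal check:
  01100000001 = 512 + 256 + 1 = 769
  01000101110 = 512 + 32 + 8 + 4 + 2 = 558
  769 + 558 = 1327, and 010100101111 = 1024 + 256 + 32 + 8 + 4 + 2 + 1 = 1327 ✓



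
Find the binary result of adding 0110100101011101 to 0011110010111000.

Add column by column from the right: bit + bit + carry-in; write the sum mod 2, carry 1 when the sum is 2 or 3.
carry:  1111001111110000
        0110100101011101
+       0011110010111000
------------------------
       01010011000010101
(the carry out of the leftmost column, 0, becomes the leading bit)
Decimal check:
  0110100101011101 = 16384 + 8192 + 2048 + 256 + 64 + 16 + 8 + 4 + 1 = 26973
  0011110010111000 = 8192 + 4096 + 2048 + 1024 + 128 + 32 + 16 + 8 = 15544
  26973 + 15544 = 42517, and 01010011000010101 = 32768 + 8192 + 1024 + 512 + 16 + 4 + 1 = 42517 ✓



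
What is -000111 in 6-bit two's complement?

Original: 000111
Step 1 - Invert all bits: 111000
Step 2 - Add 1: 111001
Verification: 000111 + 111001 = 1000000; discarding the end carry (carry out of the top bit) leaves the 6-bit value 000000, as required for x + (-x)



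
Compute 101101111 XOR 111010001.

XOR: 1 when bits differ
  101101111
^ 111010001
-----------
  010111110
Decimal: 367 ^ 465 = 190



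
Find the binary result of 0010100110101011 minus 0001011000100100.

Method 1 - Direct subtraction (column by column from the right: bit − bit − borrow-in; if negative, add 2 and borrow 1 from the next column):
borrow: 0010110000001000
        0010100110101011
-       0001011000100100
------------------------
        0001001110000111

Method 2 - Add two's complement:
Two's complement of 0001011000100100: invert → 1110100111011011, add 1 → 1110100111011100
  0010100110101011
+ 1110100111011100
------------------
 10001001110000111  (end carry out of the top bit = 1)
Discarding the end carry: 0001001110000111
Decimal check:
  0010100110101011 = 8192 + 2048 + 256 + 128 + 32 + 8 + 2 + 1 = 10667
  0001011000100100 = 4096 + 1024 + 512 + 32 + 4 = 5668
  10667 - 5668 = 4999, and 0001001110000111 = 4096 + 512 + 256 + 128 + 4 + 2 + 1 = 4999 ✓



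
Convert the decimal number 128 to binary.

Using repeated division by 2:
128 ÷ 2 = 64 remainder 0
64 ÷ 2 = 32 remainder 0
32 ÷ 2 = 16 remainder 0
16 ÷ 2 = 8 remainder 0
8 ÷ 2 = 4 remainder 0
4 ÷ 2 = 2 remainder 0
2 ÷ 2 = 1 remainder 0
1 ÷ 2 = 0 remainder 1
Reading remainders bottom to top: 10000000



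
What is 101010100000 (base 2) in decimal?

Sum of powers of 2 for each 1-bit:
2^5 + 2^7 + 2^9 + 2^11
= 32 + 128 + 512 + 2048
= 2720



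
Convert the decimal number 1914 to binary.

Using repeated division by 2:
1914 ÷ 2 = 957 remainder 0
957 ÷ 2 = 478 remainder 1
478 ÷ 2 = 239 remainder 0
239 ÷ 2 = 119 remainder 1
119 ÷ 2 = 59 remainder 1
59 ÷ 2 = 29 remainder 1
29 ÷ 2 = 14 remainder 1
14 ÷ 2 = 7 remainder 0
7 ÷ 2 = 3 remainder 1
3 ÷ 2 = 1 remainder 1
1 ÷ 2 = 0 remainder 1
Reading remainders bottom to top: 11101111010



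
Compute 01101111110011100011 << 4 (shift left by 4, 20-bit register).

Original: 01101111110011100011 (decimal 457955)
Shift left by 4 positions
Append 4 zeros on the right and drop the 4 high bits that overflow the 20-bit width
Result: 11111100111000110000 (decimal 1035824)
Equivalent: 457955 << 4 = 457955 × 2^4 = 7327280, truncated to 20 bits = 1035824



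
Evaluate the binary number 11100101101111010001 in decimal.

Sum of powers of 2 for each 1-bit:
2^0 + 2^4 + 2^6 + 2^7 + 2^8 + 2^9 + 2^11 + 2^12 + 2^14 + 2^17 + 2^18 + 2^19
= 1 + 16 + 64 + 128 + 256 + 512 + 2048 + 4096 + 16384 + 131072 + 262144 + 524288
= 941009



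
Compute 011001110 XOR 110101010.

XOR: 1 when bits differ
  011001110
^ 110101010
-----------
  101100100
Decimal: 206 ^ 426 = 356



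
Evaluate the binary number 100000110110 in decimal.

Sum of powers of 2 for each 1-bit:
2^1 + 2^2 + 2^4 + 2^5 + 2^11
= 2 + 4 + 16 + 32 + 2048
= 2102



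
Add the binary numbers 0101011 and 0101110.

Add column by column from the right: bit + bit + carry-in; write the sum mod 2, carry 1 when the sum is 2 or 3.
carry:  1011100
        0101011
+       0101110
---------------
       01011001
(the carry out of the leftmost column, 0, becomes the leading bit)
Decimal check:
  0101011 = 32 + 8 + 2 + 1 = 43
  0101110 = 32 + 8 + 4 + 2 = 46
  43 + 46 = 89, and 01011001 = 64 + 16 + 8 + 1 = 89 ✓



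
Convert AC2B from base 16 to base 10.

Expand by place value (powers of 16):
Digit values: A = 10, C = 12, B = 11
AC2B = 10 × 16^3 + 12 × 16^2 + 2 × 16^1 + 11 × 16^0
= 10 × 4096 + 12 × 256 + 2 × 16 + 11 × 1
= 40960 + 3072 + 32 + 11
= 44075



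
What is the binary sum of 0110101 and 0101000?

Add column by column from the right: bit + bit + carry-in; write the sum mod 2, carry 1 when the sum is 2 or 3.
carry:  1000000
        0110101
+       0101000
---------------
       01011101
(the carry out of the leftmost column, 0, becomes the leading bit)
Decimal check:
  0110101 = 32 + 16 + 4 + 1 = 53
  0101000 = 32 + 8 = 40
  53 + 40 = 93, and 01011101 = 64 + 16 + 8 + 4 + 1 = 93 ✓



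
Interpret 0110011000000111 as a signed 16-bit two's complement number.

Binary: 0110011000000111
Sign bit: 0 (non-negative)
Read directly as an unsigned value:
0110011000000111 = 16384 + 8192 + 1024 + 512 + 4 + 2 + 1 = 26119
Value: 26119



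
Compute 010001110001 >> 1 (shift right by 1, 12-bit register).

Original: 010001110001 (decimal 1137)
Shift right by 1 position
Drop the 1 low bit; fill with zero on the left
Result: 001000111000 (decimal 568)
Equivalent: 1137 >> 1 = 1137 ÷ 2^1 = 568



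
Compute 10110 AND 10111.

AND: 1 only when both bits are 1
  10110
& 10111
-------
  10110
Decimal: 22 & 23 = 22



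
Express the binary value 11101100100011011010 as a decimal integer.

Sum of powers of 2 for each 1-bit:
2^1 + 2^3 + 2^4 + 2^6 + 2^7 + 2^11 + 2^14 + 2^15 + 2^17 + 2^18 + 2^19
= 2 + 8 + 16 + 64 + 128 + 2048 + 16384 + 32768 + 131072 + 262144 + 524288
= 968922



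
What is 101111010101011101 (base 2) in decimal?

Sum of powers of 2 for each 1-bit:
2^0 + 2^2 + 2^3 + 2^4 + 2^6 + 2^8 + 2^10 + 2^12 + 2^13 + 2^14 + 2^15 + 2^17
= 1 + 4 + 8 + 16 + 64 + 256 + 1024 + 4096 + 8192 + 16384 + 32768 + 131072
= 193885



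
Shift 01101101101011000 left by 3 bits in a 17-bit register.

Original: 01101101101011000 (decimal 56152)
Shift left by 3 positions
Append 3 zeros on the right and drop the 3 high bits that overflow the 17-bit width
Result: 01101101011000000 (decimal 56000)
Equivalent: 56152 << 3 = 56152 × 2^3 = 449216, truncated to 17 bits = 56000



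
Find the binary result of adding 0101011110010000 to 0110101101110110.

Add column by column from the right: bit + bit + carry-in; write the sum mod 2, carry 1 when the sum is 2 or 3.
carry:  1111111111100000
        0101011110010000
+       0110101101110110
------------------------
       01100001100000110
(the carry out of the leftmost column, 0, becomes the leading bit)
Decimal check:
  0101011110010000 = 16384 + 4096 + 1024 + 512 + 256 + 128 + 16 = 22416
  0110101101110110 = 16384 + 8192 + 2048 + 512 + 256 + 64 + 32 + 16 + 4 + 2 = 27510
  22416 + 27510 = 49926, and 01100001100000110 = 32768 + 16384 + 512 + 256 + 4 + 2 = 49926 ✓



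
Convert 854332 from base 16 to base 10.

Expand by place value (powers of 16):
854332 = 8 × 16^5 + 5 × 16^4 + 4 × 16^3 + 3 × 16^2 + 3 × 16^1 + 2 × 16^0
= 8 × 1048576 + 5 × 65536 + 4 × 4096 + 3 × 256 + 3 × 16 + 2 × 1
= 8388608 + 327680 + 16384 + 768 + 48 + 2
= 8733490



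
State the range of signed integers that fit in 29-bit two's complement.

For 29-bit two's complement:
Minimum: -2^28 = -268435456
Maximum: 2^28 - 1 = 268435455



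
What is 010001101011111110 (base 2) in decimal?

Sum of powers of 2 for each 1-bit:
2^1 + 2^2 + 2^3 + 2^4 + 2^5 + 2^6 + 2^7 + 2^9 + 2^11 + 2^12 + 2^16
= 2 + 4 + 8 + 16 + 32 + 64 + 128 + 512 + 2048 + 4096 + 65536
= 72446



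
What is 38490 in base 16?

Using repeated division by 16 (digits 10–15 are A–F):
38490 ÷ 16 = 2405 remainder 10 (A)
2405 ÷ 16 = 150 remainder 5
150 ÷ 16 = 9 remainder 6
9 ÷ 16 = 0 remainder 9
Reading remainders bottom to top: 965A



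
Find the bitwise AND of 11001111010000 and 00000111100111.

AND: 1 only when both bits are 1
  11001111010000
& 00000111100111
----------------
  00000111000000
Decimal: 13264 & 487 = 448



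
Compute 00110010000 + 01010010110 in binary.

Add column by column from the right: bit + bit + carry-in; write the sum mod 2, carry 1 when the sum is 2 or 3.
carry:  11100100000
        00110010000
+       01010010110
-------------------
       010000100110
(the carry out of the leftmost column, 0, becomes the leading bit)
Decimal check:
  00110010000 = 256 + 128 + 16 = 400
  01010010110 = 512 + 128 + 16 + 4 + 2 = 662
  400 + 662 = 1062, and 010000100110 = 1024 + 32 + 4 + 2 = 1062 ✓



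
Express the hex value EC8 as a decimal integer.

Expand by place value (powers of 16):
Digit values: E = 14, C = 12
EC8 = 14 × 16^2 + 12 × 16^1 + 8 × 16^0
= 14 × 256 + 12 × 16 + 8 × 1
= 3584 + 192 + 8
= 3784



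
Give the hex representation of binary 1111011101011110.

Group into 4-bit nibbles from right:
  1111 = F
  0111 = 7
  0101 = 5
  1110 = E
Result: F75E



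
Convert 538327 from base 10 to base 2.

Using repeated division by 2:
538327 ÷ 2 = 269163 remainder 1
269163 ÷ 2 = 134581 remainder 1
134581 ÷ 2 = 67290 remainder 1
67290 ÷ 2 = 33645 remainder 0
33645 ÷ 2 = 16822 remainder 1
16822 ÷ 2 = 8411 remainder 0
8411 ÷ 2 = 4205 remainder 1
4205 ÷ 2 = 2102 remainder 1
2102 ÷ 2 = 1051 remainder 0
1051 ÷ 2 = 525 remainder 1
525 ÷ 2 = 262 remainder 1
262 ÷ 2 = 131 remainder 0
131 ÷ 2 = 65 remainder 1
65 ÷ 2 = 32 remainder 1
32 ÷ 2 = 16 remainder 0
16 ÷ 2 = 8 remainder 0
8 ÷ 2 = 4 remainder 0
4 ÷ 2 = 2 remainder 0
2 ÷ 2 = 1 remainder 0
1 ÷ 2 = 0 remainder 1
Reading remainders bottom to top: 10000011011011010111



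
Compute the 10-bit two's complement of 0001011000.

Original: 0001011000
Step 1 - Invert all bits: 1110100111
Step 2 - Add 1: 1110101000
Verification: 0001011000 + 1110101000 = 10000000000; discarding the end carry (carry out of the top bit) leaves the 10-bit value 0000000000, as required for x + (-x)



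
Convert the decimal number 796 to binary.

Using repeated division by 2:
796 ÷ 2 = 398 remainder 0
398 ÷ 2 = 199 remainder 0
199 ÷ 2 = 99 remainder 1
99 ÷ 2 = 49 remainder 1
49 ÷ 2 = 24 remainder 1
24 ÷ 2 = 12 remainder 0
12 ÷ 2 = 6 remainder 0
6 ÷ 2 = 3 remainder 0
3 ÷ 2 = 1 remainder 1
1 ÷ 2 = 0 remainder 1
Reading remainders bottom to top: 1100011100



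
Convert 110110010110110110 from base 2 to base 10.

Sum of powers of 2 for each 1-bit:
2^1 + 2^2 + 2^4 + 2^5 + 2^7 + 2^8 + 2^10 + 2^13 + 2^14 + 2^16 + 2^17
= 2 + 4 + 16 + 32 + 128 + 256 + 1024 + 8192 + 16384 + 65536 + 131072
= 222646



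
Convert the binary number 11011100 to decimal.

Sum of powers of 2 for each 1-bit:
2^2 + 2^3 + 2^4 + 2^6 + 2^7
= 4 + 8 + 16 + 64 + 128
= 220



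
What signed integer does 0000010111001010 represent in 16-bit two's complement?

Binary: 0000010111001010
Sign bit: 0 (non-negative)
Read directly as an unsigned value:
0000010111001010 = 1024 + 256 + 128 + 64 + 8 + 2 = 1482
Value: 1482



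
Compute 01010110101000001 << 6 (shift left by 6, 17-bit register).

Original: 01010110101000001 (decimal 44353)
Shift left by 6 positions
Append 6 zeros on the right and drop the 6 high bits that overflow the 17-bit width
Result: 10101000001000000 (decimal 86080)
Equivalent: 44353 << 6 = 44353 × 2^6 = 2838592, truncated to 17 bits = 86080



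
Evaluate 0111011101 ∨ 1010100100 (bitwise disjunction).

OR: 1 when either bit is 1
  0111011101
| 1010100100
------------
  1111111101
Decimal: 477 | 676 = 1021



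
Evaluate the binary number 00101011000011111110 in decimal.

Sum of powers of 2 for each 1-bit:
2^1 + 2^2 + 2^3 + 2^4 + 2^5 + 2^6 + 2^7 + 2^12 + 2^13 + 2^15 + 2^17
= 2 + 4 + 8 + 16 + 32 + 64 + 128 + 4096 + 8192 + 32768 + 131072
= 176382



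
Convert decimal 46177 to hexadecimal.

Using repeated division by 16 (digits 10–15 are A–F):
46177 ÷ 16 = 2886 remainder 1
2886 ÷ 16 = 180 remainder 6
180 ÷ 16 = 11 remainder 4
11 ÷ 16 = 0 remainder 11 (B)
Reading remainders bottom to top: B461



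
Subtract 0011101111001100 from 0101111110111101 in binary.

Method 1 - Direct subtraction (column by column from the right: bit − bit − borrow-in; if negative, add 2 and borrow 1 from the next column):
borrow: 0100011110000000
        0101111110111101
-       0011101111001100
------------------------
        0010001111110001

Method 2 - Add two's complement:
Two's complement of 0011101111001100: invert → 1100010000110011, add 1 → 1100010000110100
  0101111110111101
+ 1100010000110100
------------------
 10010001111110001  (end carry out of the top bit = 1)
Discarding the end carry: 0010001111110001
Decimal check:
  0101111110111101 = 16384 + 4096 + 2048 + 1024 + 512 + 256 + 128 + 32 + 16 + 8 + 4 + 1 = 24509
  0011101111001100 = 8192 + 4096 + 2048 + 512 + 256 + 128 + 64 + 8 + 4 = 15308
  24509 - 15308 = 9201, and 0010001111110001 = 8192 + 512 + 256 + 128 + 64 + 32 + 16 + 1 = 9201 ✓

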